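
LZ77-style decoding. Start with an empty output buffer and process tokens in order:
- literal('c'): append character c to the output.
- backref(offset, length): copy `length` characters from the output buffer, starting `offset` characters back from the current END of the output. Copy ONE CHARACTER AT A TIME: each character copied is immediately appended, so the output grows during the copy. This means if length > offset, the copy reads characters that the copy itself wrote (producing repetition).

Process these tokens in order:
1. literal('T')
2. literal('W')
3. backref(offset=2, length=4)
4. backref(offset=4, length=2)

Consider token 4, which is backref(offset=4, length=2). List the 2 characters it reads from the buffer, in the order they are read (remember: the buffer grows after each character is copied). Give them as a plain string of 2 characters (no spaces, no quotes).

Answer: TW

Derivation:
Token 1: literal('T'). Output: "T"
Token 2: literal('W'). Output: "TW"
Token 3: backref(off=2, len=4) (overlapping!). Copied 'TWTW' from pos 0. Output: "TWTWTW"
Token 4: backref(off=4, len=2). Buffer before: "TWTWTW" (len 6)
  byte 1: read out[2]='T', append. Buffer now: "TWTWTWT"
  byte 2: read out[3]='W', append. Buffer now: "TWTWTWTW"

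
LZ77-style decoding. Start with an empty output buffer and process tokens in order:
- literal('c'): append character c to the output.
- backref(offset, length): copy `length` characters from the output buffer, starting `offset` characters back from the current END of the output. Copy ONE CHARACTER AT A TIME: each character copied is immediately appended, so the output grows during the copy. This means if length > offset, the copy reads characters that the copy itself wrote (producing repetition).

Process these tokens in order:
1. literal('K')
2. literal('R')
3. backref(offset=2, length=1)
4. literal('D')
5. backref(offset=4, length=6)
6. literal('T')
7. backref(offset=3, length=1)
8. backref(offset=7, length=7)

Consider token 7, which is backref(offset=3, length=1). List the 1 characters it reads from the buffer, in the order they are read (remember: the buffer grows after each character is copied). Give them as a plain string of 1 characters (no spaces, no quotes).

Token 1: literal('K'). Output: "K"
Token 2: literal('R'). Output: "KR"
Token 3: backref(off=2, len=1). Copied 'K' from pos 0. Output: "KRK"
Token 4: literal('D'). Output: "KRKD"
Token 5: backref(off=4, len=6) (overlapping!). Copied 'KRKDKR' from pos 0. Output: "KRKDKRKDKR"
Token 6: literal('T'). Output: "KRKDKRKDKRT"
Token 7: backref(off=3, len=1). Buffer before: "KRKDKRKDKRT" (len 11)
  byte 1: read out[8]='K', append. Buffer now: "KRKDKRKDKRTK"

Answer: K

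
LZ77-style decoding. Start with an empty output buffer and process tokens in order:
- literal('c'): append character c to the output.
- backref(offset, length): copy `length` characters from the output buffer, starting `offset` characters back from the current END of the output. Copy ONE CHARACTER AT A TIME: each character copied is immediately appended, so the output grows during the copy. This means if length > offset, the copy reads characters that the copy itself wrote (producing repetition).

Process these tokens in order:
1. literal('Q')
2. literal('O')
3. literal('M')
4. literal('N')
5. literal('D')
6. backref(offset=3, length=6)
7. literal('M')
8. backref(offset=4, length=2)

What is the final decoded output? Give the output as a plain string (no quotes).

Answer: QOMNDMNDMNDMMN

Derivation:
Token 1: literal('Q'). Output: "Q"
Token 2: literal('O'). Output: "QO"
Token 3: literal('M'). Output: "QOM"
Token 4: literal('N'). Output: "QOMN"
Token 5: literal('D'). Output: "QOMND"
Token 6: backref(off=3, len=6) (overlapping!). Copied 'MNDMND' from pos 2. Output: "QOMNDMNDMND"
Token 7: literal('M'). Output: "QOMNDMNDMNDM"
Token 8: backref(off=4, len=2). Copied 'MN' from pos 8. Output: "QOMNDMNDMNDMMN"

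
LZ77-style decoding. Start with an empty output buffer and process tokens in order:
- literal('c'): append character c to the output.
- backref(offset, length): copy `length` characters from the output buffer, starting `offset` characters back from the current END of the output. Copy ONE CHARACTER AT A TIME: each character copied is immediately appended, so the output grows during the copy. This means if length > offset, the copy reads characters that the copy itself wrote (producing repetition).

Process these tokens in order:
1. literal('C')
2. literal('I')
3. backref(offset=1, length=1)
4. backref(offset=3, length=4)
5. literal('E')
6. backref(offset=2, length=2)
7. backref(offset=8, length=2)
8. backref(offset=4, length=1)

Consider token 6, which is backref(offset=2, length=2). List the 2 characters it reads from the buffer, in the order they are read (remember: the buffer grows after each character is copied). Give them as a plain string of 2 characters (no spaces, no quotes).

Token 1: literal('C'). Output: "C"
Token 2: literal('I'). Output: "CI"
Token 3: backref(off=1, len=1). Copied 'I' from pos 1. Output: "CII"
Token 4: backref(off=3, len=4) (overlapping!). Copied 'CIIC' from pos 0. Output: "CIICIIC"
Token 5: literal('E'). Output: "CIICIICE"
Token 6: backref(off=2, len=2). Buffer before: "CIICIICE" (len 8)
  byte 1: read out[6]='C', append. Buffer now: "CIICIICEC"
  byte 2: read out[7]='E', append. Buffer now: "CIICIICECE"

Answer: CE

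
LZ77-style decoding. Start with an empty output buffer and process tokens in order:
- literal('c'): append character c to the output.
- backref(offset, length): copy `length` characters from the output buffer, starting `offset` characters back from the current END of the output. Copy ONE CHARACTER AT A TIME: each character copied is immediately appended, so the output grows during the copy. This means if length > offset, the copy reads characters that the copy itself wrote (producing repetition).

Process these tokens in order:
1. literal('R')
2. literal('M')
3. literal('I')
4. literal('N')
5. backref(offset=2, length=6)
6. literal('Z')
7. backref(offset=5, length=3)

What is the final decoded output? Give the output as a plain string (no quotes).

Answer: RMININININZINI

Derivation:
Token 1: literal('R'). Output: "R"
Token 2: literal('M'). Output: "RM"
Token 3: literal('I'). Output: "RMI"
Token 4: literal('N'). Output: "RMIN"
Token 5: backref(off=2, len=6) (overlapping!). Copied 'INININ' from pos 2. Output: "RMININININ"
Token 6: literal('Z'). Output: "RMININININZ"
Token 7: backref(off=5, len=3). Copied 'INI' from pos 6. Output: "RMININININZINI"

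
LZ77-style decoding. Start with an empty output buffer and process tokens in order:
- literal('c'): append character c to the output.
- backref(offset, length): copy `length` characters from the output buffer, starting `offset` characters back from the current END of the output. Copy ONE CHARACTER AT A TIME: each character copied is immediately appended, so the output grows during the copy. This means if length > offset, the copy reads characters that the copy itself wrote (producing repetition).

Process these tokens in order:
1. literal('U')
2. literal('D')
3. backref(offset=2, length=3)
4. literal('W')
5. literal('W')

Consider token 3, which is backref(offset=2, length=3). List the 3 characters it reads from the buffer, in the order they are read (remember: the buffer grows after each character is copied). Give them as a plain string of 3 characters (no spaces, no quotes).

Token 1: literal('U'). Output: "U"
Token 2: literal('D'). Output: "UD"
Token 3: backref(off=2, len=3). Buffer before: "UD" (len 2)
  byte 1: read out[0]='U', append. Buffer now: "UDU"
  byte 2: read out[1]='D', append. Buffer now: "UDUD"
  byte 3: read out[2]='U', append. Buffer now: "UDUDU"

Answer: UDU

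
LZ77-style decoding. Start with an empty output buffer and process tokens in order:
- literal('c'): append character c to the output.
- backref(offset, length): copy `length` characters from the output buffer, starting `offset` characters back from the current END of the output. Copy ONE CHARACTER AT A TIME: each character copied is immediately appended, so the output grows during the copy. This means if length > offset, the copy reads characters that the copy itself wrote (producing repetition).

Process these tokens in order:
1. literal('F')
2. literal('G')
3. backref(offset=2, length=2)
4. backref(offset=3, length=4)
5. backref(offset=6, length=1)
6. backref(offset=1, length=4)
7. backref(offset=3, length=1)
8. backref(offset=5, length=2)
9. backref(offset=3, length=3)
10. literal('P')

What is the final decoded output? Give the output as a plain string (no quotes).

Answer: FGFGGFGGFFFFFFFFFFFP

Derivation:
Token 1: literal('F'). Output: "F"
Token 2: literal('G'). Output: "FG"
Token 3: backref(off=2, len=2). Copied 'FG' from pos 0. Output: "FGFG"
Token 4: backref(off=3, len=4) (overlapping!). Copied 'GFGG' from pos 1. Output: "FGFGGFGG"
Token 5: backref(off=6, len=1). Copied 'F' from pos 2. Output: "FGFGGFGGF"
Token 6: backref(off=1, len=4) (overlapping!). Copied 'FFFF' from pos 8. Output: "FGFGGFGGFFFFF"
Token 7: backref(off=3, len=1). Copied 'F' from pos 10. Output: "FGFGGFGGFFFFFF"
Token 8: backref(off=5, len=2). Copied 'FF' from pos 9. Output: "FGFGGFGGFFFFFFFF"
Token 9: backref(off=3, len=3). Copied 'FFF' from pos 13. Output: "FGFGGFGGFFFFFFFFFFF"
Token 10: literal('P'). Output: "FGFGGFGGFFFFFFFFFFFP"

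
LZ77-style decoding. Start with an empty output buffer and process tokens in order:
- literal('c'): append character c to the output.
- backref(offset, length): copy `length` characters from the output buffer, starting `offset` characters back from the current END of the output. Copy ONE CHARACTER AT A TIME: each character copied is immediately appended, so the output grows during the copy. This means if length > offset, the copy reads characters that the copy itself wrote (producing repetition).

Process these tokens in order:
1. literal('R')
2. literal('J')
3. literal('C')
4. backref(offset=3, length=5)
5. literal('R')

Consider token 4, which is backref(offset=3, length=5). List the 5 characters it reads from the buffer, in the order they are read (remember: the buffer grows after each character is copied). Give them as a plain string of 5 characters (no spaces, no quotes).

Answer: RJCRJ

Derivation:
Token 1: literal('R'). Output: "R"
Token 2: literal('J'). Output: "RJ"
Token 3: literal('C'). Output: "RJC"
Token 4: backref(off=3, len=5). Buffer before: "RJC" (len 3)
  byte 1: read out[0]='R', append. Buffer now: "RJCR"
  byte 2: read out[1]='J', append. Buffer now: "RJCRJ"
  byte 3: read out[2]='C', append. Buffer now: "RJCRJC"
  byte 4: read out[3]='R', append. Buffer now: "RJCRJCR"
  byte 5: read out[4]='J', append. Buffer now: "RJCRJCRJ"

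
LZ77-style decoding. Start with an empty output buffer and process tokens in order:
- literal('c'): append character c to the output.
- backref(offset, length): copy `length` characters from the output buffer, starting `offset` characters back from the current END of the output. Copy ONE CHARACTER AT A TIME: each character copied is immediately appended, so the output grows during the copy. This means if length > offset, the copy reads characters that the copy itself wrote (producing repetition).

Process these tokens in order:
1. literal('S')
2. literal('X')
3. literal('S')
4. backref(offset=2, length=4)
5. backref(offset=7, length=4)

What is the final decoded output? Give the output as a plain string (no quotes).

Answer: SXSXSXSSXSX

Derivation:
Token 1: literal('S'). Output: "S"
Token 2: literal('X'). Output: "SX"
Token 3: literal('S'). Output: "SXS"
Token 4: backref(off=2, len=4) (overlapping!). Copied 'XSXS' from pos 1. Output: "SXSXSXS"
Token 5: backref(off=7, len=4). Copied 'SXSX' from pos 0. Output: "SXSXSXSSXSX"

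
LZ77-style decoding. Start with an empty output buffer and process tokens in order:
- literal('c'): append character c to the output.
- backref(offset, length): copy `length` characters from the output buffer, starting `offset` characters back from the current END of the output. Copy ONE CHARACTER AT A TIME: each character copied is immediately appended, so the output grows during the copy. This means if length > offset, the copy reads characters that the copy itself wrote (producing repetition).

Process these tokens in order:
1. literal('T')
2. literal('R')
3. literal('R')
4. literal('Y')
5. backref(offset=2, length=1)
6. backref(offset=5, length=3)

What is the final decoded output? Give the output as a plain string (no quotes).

Token 1: literal('T'). Output: "T"
Token 2: literal('R'). Output: "TR"
Token 3: literal('R'). Output: "TRR"
Token 4: literal('Y'). Output: "TRRY"
Token 5: backref(off=2, len=1). Copied 'R' from pos 2. Output: "TRRYR"
Token 6: backref(off=5, len=3). Copied 'TRR' from pos 0. Output: "TRRYRTRR"

Answer: TRRYRTRR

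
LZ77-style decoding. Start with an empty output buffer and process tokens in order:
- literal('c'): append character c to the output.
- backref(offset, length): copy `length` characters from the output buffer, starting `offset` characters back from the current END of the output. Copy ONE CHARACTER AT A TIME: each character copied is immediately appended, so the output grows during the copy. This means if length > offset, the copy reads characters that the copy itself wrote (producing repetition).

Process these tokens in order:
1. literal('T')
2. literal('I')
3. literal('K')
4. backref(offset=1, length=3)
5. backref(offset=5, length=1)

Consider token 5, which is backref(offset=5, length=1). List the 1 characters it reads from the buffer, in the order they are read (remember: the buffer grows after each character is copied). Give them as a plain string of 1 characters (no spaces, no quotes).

Token 1: literal('T'). Output: "T"
Token 2: literal('I'). Output: "TI"
Token 3: literal('K'). Output: "TIK"
Token 4: backref(off=1, len=3) (overlapping!). Copied 'KKK' from pos 2. Output: "TIKKKK"
Token 5: backref(off=5, len=1). Buffer before: "TIKKKK" (len 6)
  byte 1: read out[1]='I', append. Buffer now: "TIKKKKI"

Answer: I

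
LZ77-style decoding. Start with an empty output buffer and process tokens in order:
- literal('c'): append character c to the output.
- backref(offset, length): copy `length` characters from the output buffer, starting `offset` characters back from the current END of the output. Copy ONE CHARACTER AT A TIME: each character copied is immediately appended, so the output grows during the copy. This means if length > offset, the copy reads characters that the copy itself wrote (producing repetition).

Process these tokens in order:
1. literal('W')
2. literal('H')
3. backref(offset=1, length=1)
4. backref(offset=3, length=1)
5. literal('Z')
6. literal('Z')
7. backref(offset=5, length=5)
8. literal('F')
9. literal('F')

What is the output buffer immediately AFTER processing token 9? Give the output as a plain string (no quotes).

Token 1: literal('W'). Output: "W"
Token 2: literal('H'). Output: "WH"
Token 3: backref(off=1, len=1). Copied 'H' from pos 1. Output: "WHH"
Token 4: backref(off=3, len=1). Copied 'W' from pos 0. Output: "WHHW"
Token 5: literal('Z'). Output: "WHHWZ"
Token 6: literal('Z'). Output: "WHHWZZ"
Token 7: backref(off=5, len=5). Copied 'HHWZZ' from pos 1. Output: "WHHWZZHHWZZ"
Token 8: literal('F'). Output: "WHHWZZHHWZZF"
Token 9: literal('F'). Output: "WHHWZZHHWZZFF"

Answer: WHHWZZHHWZZFF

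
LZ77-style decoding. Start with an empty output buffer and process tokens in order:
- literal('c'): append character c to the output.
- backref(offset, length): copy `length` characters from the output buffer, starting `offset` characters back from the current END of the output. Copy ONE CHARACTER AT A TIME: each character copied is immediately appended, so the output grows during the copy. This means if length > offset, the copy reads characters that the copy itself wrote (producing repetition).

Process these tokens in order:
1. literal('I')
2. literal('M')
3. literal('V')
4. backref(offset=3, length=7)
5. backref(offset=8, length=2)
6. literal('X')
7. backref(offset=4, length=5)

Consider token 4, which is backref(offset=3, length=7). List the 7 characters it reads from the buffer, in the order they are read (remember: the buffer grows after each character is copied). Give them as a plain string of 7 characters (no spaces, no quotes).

Answer: IMVIMVI

Derivation:
Token 1: literal('I'). Output: "I"
Token 2: literal('M'). Output: "IM"
Token 3: literal('V'). Output: "IMV"
Token 4: backref(off=3, len=7). Buffer before: "IMV" (len 3)
  byte 1: read out[0]='I', append. Buffer now: "IMVI"
  byte 2: read out[1]='M', append. Buffer now: "IMVIM"
  byte 3: read out[2]='V', append. Buffer now: "IMVIMV"
  byte 4: read out[3]='I', append. Buffer now: "IMVIMVI"
  byte 5: read out[4]='M', append. Buffer now: "IMVIMVIM"
  byte 6: read out[5]='V', append. Buffer now: "IMVIMVIMV"
  byte 7: read out[6]='I', append. Buffer now: "IMVIMVIMVI"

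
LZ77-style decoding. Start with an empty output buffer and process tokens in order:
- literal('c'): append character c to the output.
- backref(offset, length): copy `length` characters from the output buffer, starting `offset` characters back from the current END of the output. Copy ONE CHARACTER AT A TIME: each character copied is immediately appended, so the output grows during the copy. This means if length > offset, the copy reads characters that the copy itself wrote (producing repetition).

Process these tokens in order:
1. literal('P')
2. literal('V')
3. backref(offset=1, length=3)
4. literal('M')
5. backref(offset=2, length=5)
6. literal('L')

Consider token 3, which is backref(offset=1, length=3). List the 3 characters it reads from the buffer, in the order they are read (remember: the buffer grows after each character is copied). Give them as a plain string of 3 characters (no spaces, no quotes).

Answer: VVV

Derivation:
Token 1: literal('P'). Output: "P"
Token 2: literal('V'). Output: "PV"
Token 3: backref(off=1, len=3). Buffer before: "PV" (len 2)
  byte 1: read out[1]='V', append. Buffer now: "PVV"
  byte 2: read out[2]='V', append. Buffer now: "PVVV"
  byte 3: read out[3]='V', append. Buffer now: "PVVVV"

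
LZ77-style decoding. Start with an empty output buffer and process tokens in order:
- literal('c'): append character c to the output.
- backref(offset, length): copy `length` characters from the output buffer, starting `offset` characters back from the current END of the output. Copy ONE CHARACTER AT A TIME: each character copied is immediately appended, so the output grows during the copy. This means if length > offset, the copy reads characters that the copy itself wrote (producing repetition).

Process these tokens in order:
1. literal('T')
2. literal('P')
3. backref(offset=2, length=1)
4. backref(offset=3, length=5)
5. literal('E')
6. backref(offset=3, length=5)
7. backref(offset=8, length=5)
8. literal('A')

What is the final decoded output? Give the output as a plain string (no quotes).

Answer: TPTTPTTPETPETPTPETPA

Derivation:
Token 1: literal('T'). Output: "T"
Token 2: literal('P'). Output: "TP"
Token 3: backref(off=2, len=1). Copied 'T' from pos 0. Output: "TPT"
Token 4: backref(off=3, len=5) (overlapping!). Copied 'TPTTP' from pos 0. Output: "TPTTPTTP"
Token 5: literal('E'). Output: "TPTTPTTPE"
Token 6: backref(off=3, len=5) (overlapping!). Copied 'TPETP' from pos 6. Output: "TPTTPTTPETPETP"
Token 7: backref(off=8, len=5). Copied 'TPETP' from pos 6. Output: "TPTTPTTPETPETPTPETP"
Token 8: literal('A'). Output: "TPTTPTTPETPETPTPETPA"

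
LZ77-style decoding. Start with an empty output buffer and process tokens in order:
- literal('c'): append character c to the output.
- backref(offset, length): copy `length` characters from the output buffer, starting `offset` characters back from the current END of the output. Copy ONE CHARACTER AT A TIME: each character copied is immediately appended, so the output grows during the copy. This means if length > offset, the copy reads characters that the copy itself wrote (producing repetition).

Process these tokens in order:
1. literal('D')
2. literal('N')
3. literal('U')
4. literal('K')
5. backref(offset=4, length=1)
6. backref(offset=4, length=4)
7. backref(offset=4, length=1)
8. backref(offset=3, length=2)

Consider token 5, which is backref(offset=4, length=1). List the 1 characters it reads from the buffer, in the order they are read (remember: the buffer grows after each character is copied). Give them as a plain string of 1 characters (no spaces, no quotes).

Answer: D

Derivation:
Token 1: literal('D'). Output: "D"
Token 2: literal('N'). Output: "DN"
Token 3: literal('U'). Output: "DNU"
Token 4: literal('K'). Output: "DNUK"
Token 5: backref(off=4, len=1). Buffer before: "DNUK" (len 4)
  byte 1: read out[0]='D', append. Buffer now: "DNUKD"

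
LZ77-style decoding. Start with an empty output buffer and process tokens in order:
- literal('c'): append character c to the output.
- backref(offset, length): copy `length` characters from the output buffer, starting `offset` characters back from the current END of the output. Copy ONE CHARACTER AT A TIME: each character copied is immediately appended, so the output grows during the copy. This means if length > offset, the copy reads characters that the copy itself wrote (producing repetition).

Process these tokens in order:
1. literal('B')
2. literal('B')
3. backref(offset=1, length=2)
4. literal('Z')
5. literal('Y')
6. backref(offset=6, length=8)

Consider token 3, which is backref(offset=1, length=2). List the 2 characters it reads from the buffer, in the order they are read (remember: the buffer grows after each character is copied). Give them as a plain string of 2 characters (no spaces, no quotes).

Answer: BB

Derivation:
Token 1: literal('B'). Output: "B"
Token 2: literal('B'). Output: "BB"
Token 3: backref(off=1, len=2). Buffer before: "BB" (len 2)
  byte 1: read out[1]='B', append. Buffer now: "BBB"
  byte 2: read out[2]='B', append. Buffer now: "BBBB"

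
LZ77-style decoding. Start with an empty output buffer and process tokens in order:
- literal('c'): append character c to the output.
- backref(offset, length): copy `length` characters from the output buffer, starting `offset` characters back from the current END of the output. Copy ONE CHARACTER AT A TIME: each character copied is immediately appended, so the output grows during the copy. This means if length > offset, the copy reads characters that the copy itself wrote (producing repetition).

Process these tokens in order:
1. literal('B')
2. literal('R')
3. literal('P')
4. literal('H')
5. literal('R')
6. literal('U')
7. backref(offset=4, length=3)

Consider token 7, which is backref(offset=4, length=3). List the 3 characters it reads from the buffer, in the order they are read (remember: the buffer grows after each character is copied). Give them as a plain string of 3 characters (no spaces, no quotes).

Token 1: literal('B'). Output: "B"
Token 2: literal('R'). Output: "BR"
Token 3: literal('P'). Output: "BRP"
Token 4: literal('H'). Output: "BRPH"
Token 5: literal('R'). Output: "BRPHR"
Token 6: literal('U'). Output: "BRPHRU"
Token 7: backref(off=4, len=3). Buffer before: "BRPHRU" (len 6)
  byte 1: read out[2]='P', append. Buffer now: "BRPHRUP"
  byte 2: read out[3]='H', append. Buffer now: "BRPHRUPH"
  byte 3: read out[4]='R', append. Buffer now: "BRPHRUPHR"

Answer: PHR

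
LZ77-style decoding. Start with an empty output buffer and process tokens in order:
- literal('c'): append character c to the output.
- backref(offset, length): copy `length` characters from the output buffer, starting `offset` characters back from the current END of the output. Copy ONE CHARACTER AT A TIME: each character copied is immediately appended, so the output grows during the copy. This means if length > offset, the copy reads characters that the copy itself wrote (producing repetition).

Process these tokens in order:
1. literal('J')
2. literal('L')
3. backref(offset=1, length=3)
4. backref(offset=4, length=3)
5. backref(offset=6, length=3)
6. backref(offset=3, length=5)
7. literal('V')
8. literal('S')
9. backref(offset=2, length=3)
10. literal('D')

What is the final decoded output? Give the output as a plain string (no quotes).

Answer: JLLLLLLLLLLLLLLLVSVSVD

Derivation:
Token 1: literal('J'). Output: "J"
Token 2: literal('L'). Output: "JL"
Token 3: backref(off=1, len=3) (overlapping!). Copied 'LLL' from pos 1. Output: "JLLLL"
Token 4: backref(off=4, len=3). Copied 'LLL' from pos 1. Output: "JLLLLLLL"
Token 5: backref(off=6, len=3). Copied 'LLL' from pos 2. Output: "JLLLLLLLLLL"
Token 6: backref(off=3, len=5) (overlapping!). Copied 'LLLLL' from pos 8. Output: "JLLLLLLLLLLLLLLL"
Token 7: literal('V'). Output: "JLLLLLLLLLLLLLLLV"
Token 8: literal('S'). Output: "JLLLLLLLLLLLLLLLVS"
Token 9: backref(off=2, len=3) (overlapping!). Copied 'VSV' from pos 16. Output: "JLLLLLLLLLLLLLLLVSVSV"
Token 10: literal('D'). Output: "JLLLLLLLLLLLLLLLVSVSVD"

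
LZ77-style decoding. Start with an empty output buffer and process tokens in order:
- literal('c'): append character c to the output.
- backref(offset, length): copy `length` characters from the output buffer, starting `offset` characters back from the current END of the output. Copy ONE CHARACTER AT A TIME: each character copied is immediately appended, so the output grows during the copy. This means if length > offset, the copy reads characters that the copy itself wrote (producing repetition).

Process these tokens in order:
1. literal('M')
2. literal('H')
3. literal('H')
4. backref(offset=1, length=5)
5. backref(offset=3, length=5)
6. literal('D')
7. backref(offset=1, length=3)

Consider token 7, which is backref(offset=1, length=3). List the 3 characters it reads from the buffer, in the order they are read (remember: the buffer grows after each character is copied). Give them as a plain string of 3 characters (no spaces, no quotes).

Answer: DDD

Derivation:
Token 1: literal('M'). Output: "M"
Token 2: literal('H'). Output: "MH"
Token 3: literal('H'). Output: "MHH"
Token 4: backref(off=1, len=5) (overlapping!). Copied 'HHHHH' from pos 2. Output: "MHHHHHHH"
Token 5: backref(off=3, len=5) (overlapping!). Copied 'HHHHH' from pos 5. Output: "MHHHHHHHHHHHH"
Token 6: literal('D'). Output: "MHHHHHHHHHHHHD"
Token 7: backref(off=1, len=3). Buffer before: "MHHHHHHHHHHHHD" (len 14)
  byte 1: read out[13]='D', append. Buffer now: "MHHHHHHHHHHHHDD"
  byte 2: read out[14]='D', append. Buffer now: "MHHHHHHHHHHHHDDD"
  byte 3: read out[15]='D', append. Buffer now: "MHHHHHHHHHHHHDDDD"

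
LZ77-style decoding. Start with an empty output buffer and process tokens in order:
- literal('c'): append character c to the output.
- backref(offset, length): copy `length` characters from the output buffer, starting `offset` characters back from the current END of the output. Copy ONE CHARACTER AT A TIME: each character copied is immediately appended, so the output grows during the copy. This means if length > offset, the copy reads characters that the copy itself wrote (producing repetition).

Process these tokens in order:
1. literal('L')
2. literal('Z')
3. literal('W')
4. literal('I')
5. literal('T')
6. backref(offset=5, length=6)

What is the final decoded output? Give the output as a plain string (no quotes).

Token 1: literal('L'). Output: "L"
Token 2: literal('Z'). Output: "LZ"
Token 3: literal('W'). Output: "LZW"
Token 4: literal('I'). Output: "LZWI"
Token 5: literal('T'). Output: "LZWIT"
Token 6: backref(off=5, len=6) (overlapping!). Copied 'LZWITL' from pos 0. Output: "LZWITLZWITL"

Answer: LZWITLZWITL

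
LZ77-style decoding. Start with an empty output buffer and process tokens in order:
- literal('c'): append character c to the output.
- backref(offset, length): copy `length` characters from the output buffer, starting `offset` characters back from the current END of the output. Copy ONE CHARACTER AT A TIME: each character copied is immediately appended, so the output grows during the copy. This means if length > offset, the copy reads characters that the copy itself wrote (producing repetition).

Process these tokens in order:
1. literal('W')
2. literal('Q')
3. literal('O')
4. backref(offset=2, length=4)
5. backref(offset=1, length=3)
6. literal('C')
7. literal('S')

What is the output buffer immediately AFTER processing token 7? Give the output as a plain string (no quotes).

Token 1: literal('W'). Output: "W"
Token 2: literal('Q'). Output: "WQ"
Token 3: literal('O'). Output: "WQO"
Token 4: backref(off=2, len=4) (overlapping!). Copied 'QOQO' from pos 1. Output: "WQOQOQO"
Token 5: backref(off=1, len=3) (overlapping!). Copied 'OOO' from pos 6. Output: "WQOQOQOOOO"
Token 6: literal('C'). Output: "WQOQOQOOOOC"
Token 7: literal('S'). Output: "WQOQOQOOOOCS"

Answer: WQOQOQOOOOCS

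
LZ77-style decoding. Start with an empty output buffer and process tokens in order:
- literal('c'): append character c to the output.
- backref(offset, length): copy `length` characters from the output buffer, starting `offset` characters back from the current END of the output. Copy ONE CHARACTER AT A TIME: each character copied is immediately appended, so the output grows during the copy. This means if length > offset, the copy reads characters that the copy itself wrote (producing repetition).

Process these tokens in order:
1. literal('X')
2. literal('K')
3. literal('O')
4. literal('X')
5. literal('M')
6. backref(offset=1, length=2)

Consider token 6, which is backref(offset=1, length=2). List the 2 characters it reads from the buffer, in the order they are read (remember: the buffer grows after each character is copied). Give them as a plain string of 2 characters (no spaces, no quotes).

Answer: MM

Derivation:
Token 1: literal('X'). Output: "X"
Token 2: literal('K'). Output: "XK"
Token 3: literal('O'). Output: "XKO"
Token 4: literal('X'). Output: "XKOX"
Token 5: literal('M'). Output: "XKOXM"
Token 6: backref(off=1, len=2). Buffer before: "XKOXM" (len 5)
  byte 1: read out[4]='M', append. Buffer now: "XKOXMM"
  byte 2: read out[5]='M', append. Buffer now: "XKOXMMM"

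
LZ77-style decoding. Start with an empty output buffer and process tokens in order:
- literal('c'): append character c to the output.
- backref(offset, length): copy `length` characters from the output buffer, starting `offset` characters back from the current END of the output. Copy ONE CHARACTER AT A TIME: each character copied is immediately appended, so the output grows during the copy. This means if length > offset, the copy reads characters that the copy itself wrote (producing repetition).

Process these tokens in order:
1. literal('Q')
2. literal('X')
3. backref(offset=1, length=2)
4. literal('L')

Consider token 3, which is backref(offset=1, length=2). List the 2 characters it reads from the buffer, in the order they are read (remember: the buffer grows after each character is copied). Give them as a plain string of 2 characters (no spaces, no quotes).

Answer: XX

Derivation:
Token 1: literal('Q'). Output: "Q"
Token 2: literal('X'). Output: "QX"
Token 3: backref(off=1, len=2). Buffer before: "QX" (len 2)
  byte 1: read out[1]='X', append. Buffer now: "QXX"
  byte 2: read out[2]='X', append. Buffer now: "QXXX"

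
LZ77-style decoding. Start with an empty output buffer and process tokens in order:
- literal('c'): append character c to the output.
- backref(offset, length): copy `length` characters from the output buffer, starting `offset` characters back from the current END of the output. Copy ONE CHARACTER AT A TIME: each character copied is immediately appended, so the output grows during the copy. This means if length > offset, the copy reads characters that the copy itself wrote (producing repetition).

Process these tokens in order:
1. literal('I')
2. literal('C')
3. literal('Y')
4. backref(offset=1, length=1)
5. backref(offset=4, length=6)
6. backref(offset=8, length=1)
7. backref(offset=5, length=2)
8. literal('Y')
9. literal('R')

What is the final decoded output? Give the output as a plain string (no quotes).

Answer: ICYYICYYICYYYYR

Derivation:
Token 1: literal('I'). Output: "I"
Token 2: literal('C'). Output: "IC"
Token 3: literal('Y'). Output: "ICY"
Token 4: backref(off=1, len=1). Copied 'Y' from pos 2. Output: "ICYY"
Token 5: backref(off=4, len=6) (overlapping!). Copied 'ICYYIC' from pos 0. Output: "ICYYICYYIC"
Token 6: backref(off=8, len=1). Copied 'Y' from pos 2. Output: "ICYYICYYICY"
Token 7: backref(off=5, len=2). Copied 'YY' from pos 6. Output: "ICYYICYYICYYY"
Token 8: literal('Y'). Output: "ICYYICYYICYYYY"
Token 9: literal('R'). Output: "ICYYICYYICYYYYR"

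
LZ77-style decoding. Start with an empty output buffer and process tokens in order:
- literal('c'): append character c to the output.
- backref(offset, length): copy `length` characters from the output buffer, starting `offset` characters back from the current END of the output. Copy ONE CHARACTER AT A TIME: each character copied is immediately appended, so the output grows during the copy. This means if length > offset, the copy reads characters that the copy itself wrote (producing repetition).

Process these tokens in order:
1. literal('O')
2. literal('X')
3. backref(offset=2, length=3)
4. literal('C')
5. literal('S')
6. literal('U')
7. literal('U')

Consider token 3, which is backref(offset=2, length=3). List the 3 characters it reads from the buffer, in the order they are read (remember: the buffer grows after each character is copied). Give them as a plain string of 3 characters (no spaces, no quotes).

Answer: OXO

Derivation:
Token 1: literal('O'). Output: "O"
Token 2: literal('X'). Output: "OX"
Token 3: backref(off=2, len=3). Buffer before: "OX" (len 2)
  byte 1: read out[0]='O', append. Buffer now: "OXO"
  byte 2: read out[1]='X', append. Buffer now: "OXOX"
  byte 3: read out[2]='O', append. Buffer now: "OXOXO"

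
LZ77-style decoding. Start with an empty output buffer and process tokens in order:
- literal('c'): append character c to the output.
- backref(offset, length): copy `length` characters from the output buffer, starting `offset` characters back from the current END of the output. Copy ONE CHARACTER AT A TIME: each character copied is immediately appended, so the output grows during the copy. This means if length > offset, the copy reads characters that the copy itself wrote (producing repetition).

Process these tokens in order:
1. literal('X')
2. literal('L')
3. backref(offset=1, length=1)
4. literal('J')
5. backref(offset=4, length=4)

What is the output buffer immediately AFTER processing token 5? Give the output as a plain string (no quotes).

Answer: XLLJXLLJ

Derivation:
Token 1: literal('X'). Output: "X"
Token 2: literal('L'). Output: "XL"
Token 3: backref(off=1, len=1). Copied 'L' from pos 1. Output: "XLL"
Token 4: literal('J'). Output: "XLLJ"
Token 5: backref(off=4, len=4). Copied 'XLLJ' from pos 0. Output: "XLLJXLLJ"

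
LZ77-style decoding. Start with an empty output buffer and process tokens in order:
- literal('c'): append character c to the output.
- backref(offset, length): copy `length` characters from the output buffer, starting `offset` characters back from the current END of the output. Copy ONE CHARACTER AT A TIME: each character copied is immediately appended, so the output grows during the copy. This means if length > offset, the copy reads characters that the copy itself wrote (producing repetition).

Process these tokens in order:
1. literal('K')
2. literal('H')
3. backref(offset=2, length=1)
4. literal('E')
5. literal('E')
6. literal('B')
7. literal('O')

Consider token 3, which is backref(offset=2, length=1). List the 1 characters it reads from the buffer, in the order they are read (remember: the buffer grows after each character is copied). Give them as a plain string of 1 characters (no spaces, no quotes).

Answer: K

Derivation:
Token 1: literal('K'). Output: "K"
Token 2: literal('H'). Output: "KH"
Token 3: backref(off=2, len=1). Buffer before: "KH" (len 2)
  byte 1: read out[0]='K', append. Buffer now: "KHK"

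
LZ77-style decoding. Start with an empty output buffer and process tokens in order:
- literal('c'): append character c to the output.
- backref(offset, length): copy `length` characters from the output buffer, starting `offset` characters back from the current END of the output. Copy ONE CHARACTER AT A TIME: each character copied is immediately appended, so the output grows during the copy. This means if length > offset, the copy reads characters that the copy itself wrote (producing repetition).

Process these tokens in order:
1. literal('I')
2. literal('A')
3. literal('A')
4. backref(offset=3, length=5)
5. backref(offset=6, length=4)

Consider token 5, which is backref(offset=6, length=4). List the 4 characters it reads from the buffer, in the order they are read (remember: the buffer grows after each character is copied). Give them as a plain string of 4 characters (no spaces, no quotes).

Answer: AIAA

Derivation:
Token 1: literal('I'). Output: "I"
Token 2: literal('A'). Output: "IA"
Token 3: literal('A'). Output: "IAA"
Token 4: backref(off=3, len=5) (overlapping!). Copied 'IAAIA' from pos 0. Output: "IAAIAAIA"
Token 5: backref(off=6, len=4). Buffer before: "IAAIAAIA" (len 8)
  byte 1: read out[2]='A', append. Buffer now: "IAAIAAIAA"
  byte 2: read out[3]='I', append. Buffer now: "IAAIAAIAAI"
  byte 3: read out[4]='A', append. Buffer now: "IAAIAAIAAIA"
  byte 4: read out[5]='A', append. Buffer now: "IAAIAAIAAIAA"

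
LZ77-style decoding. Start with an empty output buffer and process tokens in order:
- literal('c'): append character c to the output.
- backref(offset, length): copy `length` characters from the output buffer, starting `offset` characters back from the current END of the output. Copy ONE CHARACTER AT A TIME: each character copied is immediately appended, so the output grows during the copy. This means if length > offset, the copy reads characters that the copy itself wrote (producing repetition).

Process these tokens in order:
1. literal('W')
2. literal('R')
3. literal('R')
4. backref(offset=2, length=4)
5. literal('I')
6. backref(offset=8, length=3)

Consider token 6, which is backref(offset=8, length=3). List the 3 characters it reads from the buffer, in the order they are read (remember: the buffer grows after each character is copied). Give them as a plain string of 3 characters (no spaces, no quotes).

Answer: WRR

Derivation:
Token 1: literal('W'). Output: "W"
Token 2: literal('R'). Output: "WR"
Token 3: literal('R'). Output: "WRR"
Token 4: backref(off=2, len=4) (overlapping!). Copied 'RRRR' from pos 1. Output: "WRRRRRR"
Token 5: literal('I'). Output: "WRRRRRRI"
Token 6: backref(off=8, len=3). Buffer before: "WRRRRRRI" (len 8)
  byte 1: read out[0]='W', append. Buffer now: "WRRRRRRIW"
  byte 2: read out[1]='R', append. Buffer now: "WRRRRRRIWR"
  byte 3: read out[2]='R', append. Buffer now: "WRRRRRRIWRR"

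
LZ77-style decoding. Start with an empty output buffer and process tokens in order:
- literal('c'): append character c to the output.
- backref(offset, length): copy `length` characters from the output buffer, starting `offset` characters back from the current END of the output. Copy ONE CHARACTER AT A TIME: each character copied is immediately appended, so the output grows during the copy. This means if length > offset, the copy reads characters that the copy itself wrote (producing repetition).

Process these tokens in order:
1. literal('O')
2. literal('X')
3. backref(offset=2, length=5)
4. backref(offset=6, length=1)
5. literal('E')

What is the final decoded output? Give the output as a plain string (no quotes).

Token 1: literal('O'). Output: "O"
Token 2: literal('X'). Output: "OX"
Token 3: backref(off=2, len=5) (overlapping!). Copied 'OXOXO' from pos 0. Output: "OXOXOXO"
Token 4: backref(off=6, len=1). Copied 'X' from pos 1. Output: "OXOXOXOX"
Token 5: literal('E'). Output: "OXOXOXOXE"

Answer: OXOXOXOXE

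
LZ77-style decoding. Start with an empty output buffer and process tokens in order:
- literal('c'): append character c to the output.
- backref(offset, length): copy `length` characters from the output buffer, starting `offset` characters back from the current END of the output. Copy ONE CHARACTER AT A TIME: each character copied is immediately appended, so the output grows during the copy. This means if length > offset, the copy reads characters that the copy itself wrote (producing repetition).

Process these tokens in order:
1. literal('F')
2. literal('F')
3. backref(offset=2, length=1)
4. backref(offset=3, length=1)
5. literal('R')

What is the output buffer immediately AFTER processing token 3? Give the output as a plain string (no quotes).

Token 1: literal('F'). Output: "F"
Token 2: literal('F'). Output: "FF"
Token 3: backref(off=2, len=1). Copied 'F' from pos 0. Output: "FFF"

Answer: FFF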